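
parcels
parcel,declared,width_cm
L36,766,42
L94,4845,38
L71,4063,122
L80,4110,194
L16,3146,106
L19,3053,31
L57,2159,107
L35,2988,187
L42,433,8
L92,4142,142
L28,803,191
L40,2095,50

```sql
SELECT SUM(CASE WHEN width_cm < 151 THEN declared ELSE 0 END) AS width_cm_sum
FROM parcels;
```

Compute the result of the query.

24702

parcel=L36: ✓ → 766
parcel=L94: ✓ → 4845
parcel=L71: ✓ → 4063
parcel=L80: ✗
parcel=L16: ✓ → 3146
parcel=L19: ✓ → 3053
parcel=L57: ✓ → 2159
parcel=L35: ✗
parcel=L42: ✓ → 433
parcel=L92: ✓ → 4142
parcel=L28: ✗
parcel=L40: ✓ → 2095
width_cm_sum = 766 + 4845 + 4063 + 3146 + 3053 + 2159 + 433 + 4142 + 2095 = 24702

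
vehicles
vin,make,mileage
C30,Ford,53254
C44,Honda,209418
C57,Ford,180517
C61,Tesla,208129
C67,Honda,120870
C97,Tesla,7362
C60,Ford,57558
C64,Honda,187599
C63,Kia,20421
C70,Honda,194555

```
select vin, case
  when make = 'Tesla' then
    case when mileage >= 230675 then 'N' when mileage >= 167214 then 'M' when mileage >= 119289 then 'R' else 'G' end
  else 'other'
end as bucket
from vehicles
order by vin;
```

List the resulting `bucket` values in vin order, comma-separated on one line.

vin=C30: make='Ford' → outer ELSE → other
vin=C44: make='Honda' → outer ELSE → other
vin=C57: make='Ford' → outer ELSE → other
vin=C60: make='Ford' → outer ELSE → other
vin=C61: make='Tesla' → inner[mileage >= 167214] → M
vin=C63: make='Kia' → outer ELSE → other
vin=C64: make='Honda' → outer ELSE → other
vin=C67: make='Honda' → outer ELSE → other
vin=C70: make='Honda' → outer ELSE → other
vin=C97: make='Tesla' → inner[ELSE] → G

other, other, other, other, M, other, other, other, other, G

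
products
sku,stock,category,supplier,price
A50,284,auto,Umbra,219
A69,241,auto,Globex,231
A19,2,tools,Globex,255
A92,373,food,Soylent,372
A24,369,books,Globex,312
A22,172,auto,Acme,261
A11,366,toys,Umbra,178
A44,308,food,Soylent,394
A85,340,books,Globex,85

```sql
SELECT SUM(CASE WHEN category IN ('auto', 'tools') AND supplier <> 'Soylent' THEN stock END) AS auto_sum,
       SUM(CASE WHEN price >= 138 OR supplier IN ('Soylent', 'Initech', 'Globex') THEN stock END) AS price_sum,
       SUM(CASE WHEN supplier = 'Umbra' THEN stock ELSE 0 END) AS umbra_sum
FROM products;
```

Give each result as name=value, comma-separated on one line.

[auto_sum: category IN ('auto', 'tools') AND supplier <> 'Soylent']
sku=A50: ✓ → 284
sku=A69: ✓ → 241
sku=A19: ✓ → 2
sku=A92: ✗
sku=A24: ✗
sku=A22: ✓ → 172
sku=A11: ✗
sku=A44: ✗
sku=A85: ✗
auto_sum = 284 + 241 + 2 + 172 = 699
—
[price_sum: price >= 138 OR supplier IN ('Soylent', 'Initech', 'Globex')]
sku=A50: ✓ → 284
sku=A69: ✓ → 241
sku=A19: ✓ → 2
sku=A92: ✓ → 373
sku=A24: ✓ → 369
sku=A22: ✓ → 172
sku=A11: ✓ → 366
sku=A44: ✓ → 308
sku=A85: ✓ → 340
price_sum = 284 + 241 + 2 + 373 + 369 + 172 + 366 + 308 + 340 = 2455
—
[umbra_sum: supplier = 'Umbra']
sku=A50: ✓ → 284
sku=A69: ✗
sku=A19: ✗
sku=A92: ✗
sku=A24: ✗
sku=A22: ✗
sku=A11: ✓ → 366
sku=A44: ✗
sku=A85: ✗
umbra_sum = 284 + 366 = 650

auto_sum=699, price_sum=2455, umbra_sum=650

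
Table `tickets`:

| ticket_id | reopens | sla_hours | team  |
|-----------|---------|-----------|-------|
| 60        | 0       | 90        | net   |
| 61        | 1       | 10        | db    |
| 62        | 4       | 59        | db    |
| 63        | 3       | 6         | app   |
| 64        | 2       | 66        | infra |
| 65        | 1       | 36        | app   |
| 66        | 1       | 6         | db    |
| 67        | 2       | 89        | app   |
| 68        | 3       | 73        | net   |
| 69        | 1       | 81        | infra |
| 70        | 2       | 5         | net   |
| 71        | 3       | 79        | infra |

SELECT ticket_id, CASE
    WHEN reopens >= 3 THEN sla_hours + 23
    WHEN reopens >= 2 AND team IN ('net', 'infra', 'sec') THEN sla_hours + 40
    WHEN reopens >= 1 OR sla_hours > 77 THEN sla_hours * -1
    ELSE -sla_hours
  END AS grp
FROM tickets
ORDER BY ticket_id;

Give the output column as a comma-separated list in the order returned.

ticket_id=60: reopens >= 1 OR sla_hours > 77 → -90
ticket_id=61: reopens >= 1 OR sla_hours > 77 → -10
ticket_id=62: reopens >= 3 → 82
ticket_id=63: reopens >= 3 → 29
ticket_id=64: reopens >= 2 AND team IN ('net', 'infra', 'sec') → 106
ticket_id=65: reopens >= 1 OR sla_hours > 77 → -36
ticket_id=66: reopens >= 1 OR sla_hours > 77 → -6
ticket_id=67: reopens >= 1 OR sla_hours > 77 → -89
ticket_id=68: reopens >= 3 → 96
ticket_id=69: reopens >= 1 OR sla_hours > 77 → -81
ticket_id=70: reopens >= 2 AND team IN ('net', 'infra', 'sec') → 45
ticket_id=71: reopens >= 3 → 102

-90, -10, 82, 29, 106, -36, -6, -89, 96, -81, 45, 102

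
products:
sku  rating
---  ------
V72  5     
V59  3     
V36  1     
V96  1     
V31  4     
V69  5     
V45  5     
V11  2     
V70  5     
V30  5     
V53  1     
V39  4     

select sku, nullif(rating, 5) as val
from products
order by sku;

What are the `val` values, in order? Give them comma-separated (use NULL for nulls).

2, NULL, 4, 1, 4, NULL, 1, 3, NULL, NULL, NULL, 1

sku=V11: rating=2 vs 5: differ → 2
sku=V30: rating=5 vs 5: equal → NULL
sku=V31: rating=4 vs 5: differ → 4
sku=V36: rating=1 vs 5: differ → 1
sku=V39: rating=4 vs 5: differ → 4
sku=V45: rating=5 vs 5: equal → NULL
sku=V53: rating=1 vs 5: differ → 1
sku=V59: rating=3 vs 5: differ → 3
sku=V69: rating=5 vs 5: equal → NULL
sku=V70: rating=5 vs 5: equal → NULL
sku=V72: rating=5 vs 5: equal → NULL
sku=V96: rating=1 vs 5: differ → 1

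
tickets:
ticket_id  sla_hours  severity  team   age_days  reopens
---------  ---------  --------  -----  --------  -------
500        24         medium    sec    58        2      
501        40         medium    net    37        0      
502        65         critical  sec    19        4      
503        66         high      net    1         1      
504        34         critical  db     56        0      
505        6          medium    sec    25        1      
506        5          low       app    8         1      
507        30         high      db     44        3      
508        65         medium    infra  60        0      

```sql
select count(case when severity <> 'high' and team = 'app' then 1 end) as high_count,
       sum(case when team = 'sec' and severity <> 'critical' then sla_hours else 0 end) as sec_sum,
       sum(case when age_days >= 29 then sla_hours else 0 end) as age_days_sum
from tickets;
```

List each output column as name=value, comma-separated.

high_count=1, sec_sum=30, age_days_sum=193

[high_count: severity <> 'high' and team = 'app']
ticket_id=500: ✗
ticket_id=501: ✗
ticket_id=502: ✗
ticket_id=503: ✗
ticket_id=504: ✗
ticket_id=505: ✗
ticket_id=506: ✓ → 1
ticket_id=507: ✗
ticket_id=508: ✗
high_count = COUNT(1) = 1
—
[sec_sum: team = 'sec' and severity <> 'critical']
ticket_id=500: ✓ → 24
ticket_id=501: ✗
ticket_id=502: ✗
ticket_id=503: ✗
ticket_id=504: ✗
ticket_id=505: ✓ → 6
ticket_id=506: ✗
ticket_id=507: ✗
ticket_id=508: ✗
sec_sum = 24 + 6 = 30
—
[age_days_sum: age_days >= 29]
ticket_id=500: ✓ → 24
ticket_id=501: ✓ → 40
ticket_id=502: ✗
ticket_id=503: ✗
ticket_id=504: ✓ → 34
ticket_id=505: ✗
ticket_id=506: ✗
ticket_id=507: ✓ → 30
ticket_id=508: ✓ → 65
age_days_sum = 24 + 40 + 34 + 30 + 65 = 193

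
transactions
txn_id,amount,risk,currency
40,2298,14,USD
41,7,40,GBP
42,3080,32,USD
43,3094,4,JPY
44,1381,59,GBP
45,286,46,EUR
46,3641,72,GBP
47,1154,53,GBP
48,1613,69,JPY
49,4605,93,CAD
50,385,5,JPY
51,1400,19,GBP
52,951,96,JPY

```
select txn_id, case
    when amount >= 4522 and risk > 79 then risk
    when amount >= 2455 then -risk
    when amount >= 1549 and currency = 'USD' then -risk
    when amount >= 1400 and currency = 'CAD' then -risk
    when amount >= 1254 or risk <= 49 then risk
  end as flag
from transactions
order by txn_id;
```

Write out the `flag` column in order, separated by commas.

txn_id=40: amount >= 1549 and currency = 'USD' → -14
txn_id=41: amount >= 1254 or risk <= 49 → 40
txn_id=42: amount >= 2455 → -32
txn_id=43: amount >= 2455 → -4
txn_id=44: amount >= 1254 or risk <= 49 → 59
txn_id=45: amount >= 1254 or risk <= 49 → 46
txn_id=46: amount >= 2455 → -72
txn_id=47: (no match → NULL) → NULL
txn_id=48: amount >= 1254 or risk <= 49 → 69
txn_id=49: amount >= 4522 and risk > 79 → 93
txn_id=50: amount >= 1254 or risk <= 49 → 5
txn_id=51: amount >= 1254 or risk <= 49 → 19
txn_id=52: (no match → NULL) → NULL

-14, 40, -32, -4, 59, 46, -72, NULL, 69, 93, 5, 19, NULL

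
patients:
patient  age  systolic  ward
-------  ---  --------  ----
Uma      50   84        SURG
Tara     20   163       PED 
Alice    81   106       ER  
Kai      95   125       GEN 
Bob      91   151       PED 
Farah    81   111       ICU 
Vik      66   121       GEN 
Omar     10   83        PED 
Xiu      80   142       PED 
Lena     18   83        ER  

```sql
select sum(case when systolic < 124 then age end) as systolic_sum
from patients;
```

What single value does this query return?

patient=Uma: ✓ → 50
patient=Tara: ✗
patient=Alice: ✓ → 81
patient=Kai: ✗
patient=Bob: ✗
patient=Farah: ✓ → 81
patient=Vik: ✓ → 66
patient=Omar: ✓ → 10
patient=Xiu: ✗
patient=Lena: ✓ → 18
systolic_sum = 50 + 81 + 81 + 66 + 10 + 18 = 306

306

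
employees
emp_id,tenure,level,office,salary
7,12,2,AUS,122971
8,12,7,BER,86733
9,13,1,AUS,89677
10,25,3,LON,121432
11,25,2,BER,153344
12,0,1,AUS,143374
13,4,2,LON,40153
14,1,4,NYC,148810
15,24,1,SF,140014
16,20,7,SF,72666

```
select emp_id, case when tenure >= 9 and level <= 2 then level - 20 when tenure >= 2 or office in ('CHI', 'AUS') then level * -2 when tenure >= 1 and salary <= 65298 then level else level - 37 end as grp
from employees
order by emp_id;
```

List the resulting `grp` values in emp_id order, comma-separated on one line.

-18, -14, -19, -6, -18, -2, -4, -33, -19, -14

emp_id=7: tenure >= 9 and level <= 2 → -18
emp_id=8: tenure >= 2 or office in ('CHI', 'AUS') → -14
emp_id=9: tenure >= 9 and level <= 2 → -19
emp_id=10: tenure >= 2 or office in ('CHI', 'AUS') → -6
emp_id=11: tenure >= 9 and level <= 2 → -18
emp_id=12: tenure >= 2 or office in ('CHI', 'AUS') → -2
emp_id=13: tenure >= 2 or office in ('CHI', 'AUS') → -4
emp_id=14: ELSE → -33
emp_id=15: tenure >= 9 and level <= 2 → -19
emp_id=16: tenure >= 2 or office in ('CHI', 'AUS') → -14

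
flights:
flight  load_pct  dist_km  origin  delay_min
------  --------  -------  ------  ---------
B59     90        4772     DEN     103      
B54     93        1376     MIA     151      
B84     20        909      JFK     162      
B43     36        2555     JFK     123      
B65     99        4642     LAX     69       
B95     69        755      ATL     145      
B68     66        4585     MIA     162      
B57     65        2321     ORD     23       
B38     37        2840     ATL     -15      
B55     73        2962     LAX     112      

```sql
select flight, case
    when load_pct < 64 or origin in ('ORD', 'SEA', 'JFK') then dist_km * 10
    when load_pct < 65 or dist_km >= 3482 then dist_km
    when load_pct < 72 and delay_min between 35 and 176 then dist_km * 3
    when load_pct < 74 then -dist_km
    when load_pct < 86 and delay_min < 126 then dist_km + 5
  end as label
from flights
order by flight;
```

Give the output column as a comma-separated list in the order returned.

flight=B38: load_pct < 64 or origin in ('ORD', 'SEA', 'JFK') → 28400
flight=B43: load_pct < 64 or origin in ('ORD', 'SEA', 'JFK') → 25550
flight=B54: (no match → NULL) → NULL
flight=B55: load_pct < 74 → -2962
flight=B57: load_pct < 64 or origin in ('ORD', 'SEA', 'JFK') → 23210
flight=B59: load_pct < 65 or dist_km >= 3482 → 4772
flight=B65: load_pct < 65 or dist_km >= 3482 → 4642
flight=B68: load_pct < 65 or dist_km >= 3482 → 4585
flight=B84: load_pct < 64 or origin in ('ORD', 'SEA', 'JFK') → 9090
flight=B95: load_pct < 72 and delay_min between 35 and 176 → 2265

28400, 25550, NULL, -2962, 23210, 4772, 4642, 4585, 9090, 2265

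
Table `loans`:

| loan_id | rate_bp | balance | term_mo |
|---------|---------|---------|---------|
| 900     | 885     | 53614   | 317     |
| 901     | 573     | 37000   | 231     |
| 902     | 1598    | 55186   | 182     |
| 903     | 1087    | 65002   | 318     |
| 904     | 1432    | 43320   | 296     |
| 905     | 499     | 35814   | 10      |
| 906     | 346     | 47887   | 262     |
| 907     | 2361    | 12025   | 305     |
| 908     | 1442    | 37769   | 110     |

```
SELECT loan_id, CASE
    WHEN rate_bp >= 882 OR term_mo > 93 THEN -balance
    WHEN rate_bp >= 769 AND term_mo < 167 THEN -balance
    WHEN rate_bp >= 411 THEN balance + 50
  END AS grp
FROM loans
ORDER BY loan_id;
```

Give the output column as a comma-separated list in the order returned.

-53614, -37000, -55186, -65002, -43320, 35864, -47887, -12025, -37769

loan_id=900: rate_bp >= 882 OR term_mo > 93 → -53614
loan_id=901: rate_bp >= 882 OR term_mo > 93 → -37000
loan_id=902: rate_bp >= 882 OR term_mo > 93 → -55186
loan_id=903: rate_bp >= 882 OR term_mo > 93 → -65002
loan_id=904: rate_bp >= 882 OR term_mo > 93 → -43320
loan_id=905: rate_bp >= 411 → 35864
loan_id=906: rate_bp >= 882 OR term_mo > 93 → -47887
loan_id=907: rate_bp >= 882 OR term_mo > 93 → -12025
loan_id=908: rate_bp >= 882 OR term_mo > 93 → -37769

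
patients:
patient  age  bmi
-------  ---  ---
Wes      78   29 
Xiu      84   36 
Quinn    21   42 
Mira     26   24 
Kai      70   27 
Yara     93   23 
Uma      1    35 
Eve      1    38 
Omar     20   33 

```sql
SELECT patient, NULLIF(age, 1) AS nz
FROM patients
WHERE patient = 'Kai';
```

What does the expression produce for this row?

70

patient = Kai: age=70, bmi=27.
age=70 vs 1: differ → 70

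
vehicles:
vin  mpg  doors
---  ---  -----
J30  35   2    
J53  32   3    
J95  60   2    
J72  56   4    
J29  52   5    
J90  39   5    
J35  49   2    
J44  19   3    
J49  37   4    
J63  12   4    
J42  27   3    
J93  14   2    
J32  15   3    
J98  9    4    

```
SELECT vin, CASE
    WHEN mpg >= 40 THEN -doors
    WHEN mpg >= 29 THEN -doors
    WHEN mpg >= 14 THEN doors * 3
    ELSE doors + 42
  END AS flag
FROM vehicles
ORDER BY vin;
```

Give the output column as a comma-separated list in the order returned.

-5, -2, 9, -2, 9, 9, -4, -3, 46, -4, -5, 6, -2, 46

vin=J29: mpg >= 40 → -5
vin=J30: mpg >= 29 → -2
vin=J32: mpg >= 14 → 9
vin=J35: mpg >= 40 → -2
vin=J42: mpg >= 14 → 9
vin=J44: mpg >= 14 → 9
vin=J49: mpg >= 29 → -4
vin=J53: mpg >= 29 → -3
vin=J63: ELSE → 46
vin=J72: mpg >= 40 → -4
vin=J90: mpg >= 29 → -5
vin=J93: mpg >= 14 → 6
vin=J95: mpg >= 40 → -2
vin=J98: ELSE → 46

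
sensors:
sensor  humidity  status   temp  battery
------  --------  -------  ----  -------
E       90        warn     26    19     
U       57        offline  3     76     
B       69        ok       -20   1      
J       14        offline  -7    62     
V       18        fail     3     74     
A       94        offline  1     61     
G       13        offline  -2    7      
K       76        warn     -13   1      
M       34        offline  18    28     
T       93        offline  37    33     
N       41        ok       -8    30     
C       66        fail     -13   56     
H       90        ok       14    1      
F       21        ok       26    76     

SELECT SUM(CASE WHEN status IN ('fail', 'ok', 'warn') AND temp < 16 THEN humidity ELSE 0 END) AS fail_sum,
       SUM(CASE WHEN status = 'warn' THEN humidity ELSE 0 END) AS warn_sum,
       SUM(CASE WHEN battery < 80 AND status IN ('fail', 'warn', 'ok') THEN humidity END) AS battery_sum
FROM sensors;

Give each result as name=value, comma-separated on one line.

fail_sum=360, warn_sum=166, battery_sum=471

[fail_sum: status IN ('fail', 'ok', 'warn') AND temp < 16]
sensor=E: ✗
sensor=U: ✗
sensor=B: ✓ → 69
sensor=J: ✗
sensor=V: ✓ → 18
sensor=A: ✗
sensor=G: ✗
sensor=K: ✓ → 76
sensor=M: ✗
sensor=T: ✗
sensor=N: ✓ → 41
sensor=C: ✓ → 66
sensor=H: ✓ → 90
sensor=F: ✗
fail_sum = 69 + 18 + 76 + 41 + 66 + 90 = 360
—
[warn_sum: status = 'warn']
sensor=E: ✓ → 90
sensor=U: ✗
sensor=B: ✗
sensor=J: ✗
sensor=V: ✗
sensor=A: ✗
sensor=G: ✗
sensor=K: ✓ → 76
sensor=M: ✗
sensor=T: ✗
sensor=N: ✗
sensor=C: ✗
sensor=H: ✗
sensor=F: ✗
warn_sum = 90 + 76 = 166
—
[battery_sum: battery < 80 AND status IN ('fail', 'warn', 'ok')]
sensor=E: ✓ → 90
sensor=U: ✗
sensor=B: ✓ → 69
sensor=J: ✗
sensor=V: ✓ → 18
sensor=A: ✗
sensor=G: ✗
sensor=K: ✓ → 76
sensor=M: ✗
sensor=T: ✗
sensor=N: ✓ → 41
sensor=C: ✓ → 66
sensor=H: ✓ → 90
sensor=F: ✓ → 21
battery_sum = 90 + 69 + 18 + 76 + 41 + 66 + 90 + 21 = 471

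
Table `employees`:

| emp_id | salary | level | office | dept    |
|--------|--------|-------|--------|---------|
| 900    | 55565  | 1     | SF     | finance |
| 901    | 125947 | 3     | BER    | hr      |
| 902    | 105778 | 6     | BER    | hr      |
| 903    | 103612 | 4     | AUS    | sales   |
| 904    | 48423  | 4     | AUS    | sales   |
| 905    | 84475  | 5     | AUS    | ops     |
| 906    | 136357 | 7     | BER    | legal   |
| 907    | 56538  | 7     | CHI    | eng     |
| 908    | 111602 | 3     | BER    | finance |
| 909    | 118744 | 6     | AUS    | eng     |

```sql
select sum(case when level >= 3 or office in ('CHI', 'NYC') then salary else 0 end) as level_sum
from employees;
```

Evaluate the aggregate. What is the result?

891476

emp_id=900: ✗
emp_id=901: ✓ → 125947
emp_id=902: ✓ → 105778
emp_id=903: ✓ → 103612
emp_id=904: ✓ → 48423
emp_id=905: ✓ → 84475
emp_id=906: ✓ → 136357
emp_id=907: ✓ → 56538
emp_id=908: ✓ → 111602
emp_id=909: ✓ → 118744
level_sum = 125947 + 105778 + 103612 + 48423 + 84475 + 136357 + 56538 + 111602 + 118744 = 891476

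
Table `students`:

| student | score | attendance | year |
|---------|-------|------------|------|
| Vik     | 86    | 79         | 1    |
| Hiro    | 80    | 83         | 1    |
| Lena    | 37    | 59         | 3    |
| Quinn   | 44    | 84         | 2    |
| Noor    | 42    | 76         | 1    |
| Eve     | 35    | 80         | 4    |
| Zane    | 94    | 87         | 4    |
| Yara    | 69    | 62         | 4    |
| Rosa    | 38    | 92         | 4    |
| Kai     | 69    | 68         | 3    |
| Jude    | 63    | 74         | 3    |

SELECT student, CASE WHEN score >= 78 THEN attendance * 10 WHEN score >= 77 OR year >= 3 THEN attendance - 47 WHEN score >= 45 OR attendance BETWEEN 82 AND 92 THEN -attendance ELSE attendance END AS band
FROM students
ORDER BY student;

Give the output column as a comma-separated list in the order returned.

student=Eve: score >= 77 OR year >= 3 → 33
student=Hiro: score >= 78 → 830
student=Jude: score >= 77 OR year >= 3 → 27
student=Kai: score >= 77 OR year >= 3 → 21
student=Lena: score >= 77 OR year >= 3 → 12
student=Noor: ELSE → 76
student=Quinn: score >= 45 OR attendance BETWEEN 82 AND 92 → -84
student=Rosa: score >= 77 OR year >= 3 → 45
student=Vik: score >= 78 → 790
student=Yara: score >= 77 OR year >= 3 → 15
student=Zane: score >= 78 → 870

33, 830, 27, 21, 12, 76, -84, 45, 790, 15, 870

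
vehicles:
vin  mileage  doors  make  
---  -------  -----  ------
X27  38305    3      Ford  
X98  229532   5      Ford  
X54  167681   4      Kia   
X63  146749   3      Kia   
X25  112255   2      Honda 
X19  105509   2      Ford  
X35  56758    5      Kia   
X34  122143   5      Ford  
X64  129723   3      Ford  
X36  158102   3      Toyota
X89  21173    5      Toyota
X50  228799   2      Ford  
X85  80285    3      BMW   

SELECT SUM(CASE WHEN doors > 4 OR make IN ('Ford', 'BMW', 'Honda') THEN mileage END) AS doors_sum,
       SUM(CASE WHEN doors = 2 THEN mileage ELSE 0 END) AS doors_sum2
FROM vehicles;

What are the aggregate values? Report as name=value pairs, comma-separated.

[doors_sum: doors > 4 OR make IN ('Ford', 'BMW', 'Honda')]
vin=X27: ✓ → 38305
vin=X98: ✓ → 229532
vin=X54: ✗
vin=X63: ✗
vin=X25: ✓ → 112255
vin=X19: ✓ → 105509
vin=X35: ✓ → 56758
vin=X34: ✓ → 122143
vin=X64: ✓ → 129723
vin=X36: ✗
vin=X89: ✓ → 21173
vin=X50: ✓ → 228799
vin=X85: ✓ → 80285
doors_sum = 38305 + 229532 + 112255 + 105509 + 56758 + 122143 + 129723 + 21173 + 228799 + 80285 = 1124482
—
[doors_sum2: doors = 2]
vin=X27: ✗
vin=X98: ✗
vin=X54: ✗
vin=X63: ✗
vin=X25: ✓ → 112255
vin=X19: ✓ → 105509
vin=X35: ✗
vin=X34: ✗
vin=X64: ✗
vin=X36: ✗
vin=X89: ✗
vin=X50: ✓ → 228799
vin=X85: ✗
doors_sum2 = 112255 + 105509 + 228799 = 446563

doors_sum=1124482, doors_sum2=446563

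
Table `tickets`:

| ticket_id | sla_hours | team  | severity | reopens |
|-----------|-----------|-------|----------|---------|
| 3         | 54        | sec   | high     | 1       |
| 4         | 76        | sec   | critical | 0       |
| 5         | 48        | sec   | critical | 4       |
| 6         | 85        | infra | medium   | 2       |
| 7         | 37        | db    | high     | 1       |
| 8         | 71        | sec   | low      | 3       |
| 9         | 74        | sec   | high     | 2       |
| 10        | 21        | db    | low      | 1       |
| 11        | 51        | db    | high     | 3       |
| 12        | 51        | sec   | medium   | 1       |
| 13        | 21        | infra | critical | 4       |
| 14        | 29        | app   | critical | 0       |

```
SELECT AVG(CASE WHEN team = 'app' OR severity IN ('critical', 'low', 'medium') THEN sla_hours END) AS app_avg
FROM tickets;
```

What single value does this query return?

ticket_id=3: ✗
ticket_id=4: ✓ → 76
ticket_id=5: ✓ → 48
ticket_id=6: ✓ → 85
ticket_id=7: ✗
ticket_id=8: ✓ → 71
ticket_id=9: ✗
ticket_id=10: ✓ → 21
ticket_id=11: ✗
ticket_id=12: ✓ → 51
ticket_id=13: ✓ → 21
ticket_id=14: ✓ → 29
app_avg = (76 + 48 + 85 + 71 + 21 + 51 + 21 + 29) / 8 = 50.25

50.25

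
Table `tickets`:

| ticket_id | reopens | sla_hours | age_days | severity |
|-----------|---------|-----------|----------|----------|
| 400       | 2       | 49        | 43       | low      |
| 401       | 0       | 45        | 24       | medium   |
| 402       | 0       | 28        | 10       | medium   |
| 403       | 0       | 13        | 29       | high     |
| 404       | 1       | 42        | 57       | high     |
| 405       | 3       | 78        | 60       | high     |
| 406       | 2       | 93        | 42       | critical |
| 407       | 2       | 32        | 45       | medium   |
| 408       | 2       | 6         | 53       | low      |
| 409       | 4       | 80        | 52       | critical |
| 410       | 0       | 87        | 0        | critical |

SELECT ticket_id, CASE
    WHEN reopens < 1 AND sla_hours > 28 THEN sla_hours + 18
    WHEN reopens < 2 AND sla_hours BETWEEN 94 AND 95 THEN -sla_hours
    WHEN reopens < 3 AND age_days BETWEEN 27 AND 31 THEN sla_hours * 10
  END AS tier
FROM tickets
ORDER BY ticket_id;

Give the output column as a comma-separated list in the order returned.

ticket_id=400: (no match → NULL) → NULL
ticket_id=401: reopens < 1 AND sla_hours > 28 → 63
ticket_id=402: (no match → NULL) → NULL
ticket_id=403: reopens < 3 AND age_days BETWEEN 27 AND 31 → 130
ticket_id=404: (no match → NULL) → NULL
ticket_id=405: (no match → NULL) → NULL
ticket_id=406: (no match → NULL) → NULL
ticket_id=407: (no match → NULL) → NULL
ticket_id=408: (no match → NULL) → NULL
ticket_id=409: (no match → NULL) → NULL
ticket_id=410: reopens < 1 AND sla_hours > 28 → 105

NULL, 63, NULL, 130, NULL, NULL, NULL, NULL, NULL, NULL, 105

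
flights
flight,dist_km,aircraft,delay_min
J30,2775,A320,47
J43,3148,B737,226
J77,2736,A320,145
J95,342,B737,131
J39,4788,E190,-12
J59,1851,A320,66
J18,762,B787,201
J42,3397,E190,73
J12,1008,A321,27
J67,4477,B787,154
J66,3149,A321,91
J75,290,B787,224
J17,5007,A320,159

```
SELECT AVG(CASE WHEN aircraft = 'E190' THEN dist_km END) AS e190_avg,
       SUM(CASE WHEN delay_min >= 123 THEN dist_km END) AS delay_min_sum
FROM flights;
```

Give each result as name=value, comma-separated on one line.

[e190_avg: aircraft = 'E190']
flight=J30: ✗
flight=J43: ✗
flight=J77: ✗
flight=J95: ✗
flight=J39: ✓ → 4788
flight=J59: ✗
flight=J18: ✗
flight=J42: ✓ → 3397
flight=J12: ✗
flight=J67: ✗
flight=J66: ✗
flight=J75: ✗
flight=J17: ✗
e190_avg = (4788 + 3397) / 2 = 4092.5
—
[delay_min_sum: delay_min >= 123]
flight=J30: ✗
flight=J43: ✓ → 3148
flight=J77: ✓ → 2736
flight=J95: ✓ → 342
flight=J39: ✗
flight=J59: ✗
flight=J18: ✓ → 762
flight=J42: ✗
flight=J12: ✗
flight=J67: ✓ → 4477
flight=J66: ✗
flight=J75: ✓ → 290
flight=J17: ✓ → 5007
delay_min_sum = 3148 + 2736 + 342 + 762 + 4477 + 290 + 5007 = 16762

e190_avg=4092.5, delay_min_sum=16762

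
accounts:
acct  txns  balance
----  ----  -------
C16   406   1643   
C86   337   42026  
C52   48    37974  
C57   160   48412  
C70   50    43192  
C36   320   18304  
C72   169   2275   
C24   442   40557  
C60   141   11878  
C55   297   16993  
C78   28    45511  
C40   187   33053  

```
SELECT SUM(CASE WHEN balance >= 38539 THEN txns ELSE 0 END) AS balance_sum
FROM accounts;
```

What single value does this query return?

1017

acct=C16: ✗
acct=C86: ✓ → 337
acct=C52: ✗
acct=C57: ✓ → 160
acct=C70: ✓ → 50
acct=C36: ✗
acct=C72: ✗
acct=C24: ✓ → 442
acct=C60: ✗
acct=C55: ✗
acct=C78: ✓ → 28
acct=C40: ✗
balance_sum = 337 + 160 + 50 + 442 + 28 = 1017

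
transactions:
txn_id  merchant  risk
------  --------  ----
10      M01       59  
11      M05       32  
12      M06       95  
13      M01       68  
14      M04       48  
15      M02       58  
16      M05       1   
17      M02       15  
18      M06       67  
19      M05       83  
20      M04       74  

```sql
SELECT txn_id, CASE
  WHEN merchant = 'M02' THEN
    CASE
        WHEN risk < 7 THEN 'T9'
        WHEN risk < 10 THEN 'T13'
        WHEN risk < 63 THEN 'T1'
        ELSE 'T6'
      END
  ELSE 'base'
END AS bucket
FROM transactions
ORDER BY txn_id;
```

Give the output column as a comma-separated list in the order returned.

base, base, base, base, base, T1, base, T1, base, base, base

txn_id=10: merchant='M01' → outer ELSE → base
txn_id=11: merchant='M05' → outer ELSE → base
txn_id=12: merchant='M06' → outer ELSE → base
txn_id=13: merchant='M01' → outer ELSE → base
txn_id=14: merchant='M04' → outer ELSE → base
txn_id=15: merchant='M02' → inner[risk < 63] → T1
txn_id=16: merchant='M05' → outer ELSE → base
txn_id=17: merchant='M02' → inner[risk < 63] → T1
txn_id=18: merchant='M06' → outer ELSE → base
txn_id=19: merchant='M05' → outer ELSE → base
txn_id=20: merchant='M04' → outer ELSE → base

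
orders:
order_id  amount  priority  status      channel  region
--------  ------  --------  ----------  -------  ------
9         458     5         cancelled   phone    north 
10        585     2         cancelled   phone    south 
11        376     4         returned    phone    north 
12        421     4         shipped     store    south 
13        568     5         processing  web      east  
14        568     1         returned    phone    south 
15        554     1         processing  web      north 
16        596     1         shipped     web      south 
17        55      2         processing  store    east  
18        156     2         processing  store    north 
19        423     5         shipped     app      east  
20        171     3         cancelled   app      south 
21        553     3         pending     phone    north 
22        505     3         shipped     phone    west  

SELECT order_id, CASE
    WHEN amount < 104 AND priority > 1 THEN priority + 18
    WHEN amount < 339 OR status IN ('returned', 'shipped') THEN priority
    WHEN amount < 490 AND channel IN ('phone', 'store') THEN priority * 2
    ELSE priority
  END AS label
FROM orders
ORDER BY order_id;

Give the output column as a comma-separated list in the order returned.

order_id=9: amount < 490 AND channel IN ('phone', 'store') → 10
order_id=10: ELSE → 2
order_id=11: amount < 339 OR status IN ('returned', 'shipped') → 4
order_id=12: amount < 339 OR status IN ('returned', 'shipped') → 4
order_id=13: ELSE → 5
order_id=14: amount < 339 OR status IN ('returned', 'shipped') → 1
order_id=15: ELSE → 1
order_id=16: amount < 339 OR status IN ('returned', 'shipped') → 1
order_id=17: amount < 104 AND priority > 1 → 20
order_id=18: amount < 339 OR status IN ('returned', 'shipped') → 2
order_id=19: amount < 339 OR status IN ('returned', 'shipped') → 5
order_id=20: amount < 339 OR status IN ('returned', 'shipped') → 3
order_id=21: ELSE → 3
order_id=22: amount < 339 OR status IN ('returned', 'shipped') → 3

10, 2, 4, 4, 5, 1, 1, 1, 20, 2, 5, 3, 3, 3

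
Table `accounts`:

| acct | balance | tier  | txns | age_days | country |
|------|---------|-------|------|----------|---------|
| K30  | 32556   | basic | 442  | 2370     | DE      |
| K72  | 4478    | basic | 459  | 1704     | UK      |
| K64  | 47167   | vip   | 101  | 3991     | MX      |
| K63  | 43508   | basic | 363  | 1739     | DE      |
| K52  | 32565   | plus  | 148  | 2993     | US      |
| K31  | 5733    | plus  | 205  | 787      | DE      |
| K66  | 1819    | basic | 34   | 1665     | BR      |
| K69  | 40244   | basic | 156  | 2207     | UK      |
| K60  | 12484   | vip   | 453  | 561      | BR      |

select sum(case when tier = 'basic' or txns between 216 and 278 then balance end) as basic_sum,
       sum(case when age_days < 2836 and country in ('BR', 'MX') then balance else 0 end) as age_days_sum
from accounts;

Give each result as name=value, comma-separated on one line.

[basic_sum: tier = 'basic' or txns between 216 and 278]
acct=K30: ✓ → 32556
acct=K72: ✓ → 4478
acct=K64: ✗
acct=K63: ✓ → 43508
acct=K52: ✗
acct=K31: ✗
acct=K66: ✓ → 1819
acct=K69: ✓ → 40244
acct=K60: ✗
basic_sum = 32556 + 4478 + 43508 + 1819 + 40244 = 122605
—
[age_days_sum: age_days < 2836 and country in ('BR', 'MX')]
acct=K30: ✗
acct=K72: ✗
acct=K64: ✗
acct=K63: ✗
acct=K52: ✗
acct=K31: ✗
acct=K66: ✓ → 1819
acct=K69: ✗
acct=K60: ✓ → 12484
age_days_sum = 1819 + 12484 = 14303

basic_sum=122605, age_days_sum=14303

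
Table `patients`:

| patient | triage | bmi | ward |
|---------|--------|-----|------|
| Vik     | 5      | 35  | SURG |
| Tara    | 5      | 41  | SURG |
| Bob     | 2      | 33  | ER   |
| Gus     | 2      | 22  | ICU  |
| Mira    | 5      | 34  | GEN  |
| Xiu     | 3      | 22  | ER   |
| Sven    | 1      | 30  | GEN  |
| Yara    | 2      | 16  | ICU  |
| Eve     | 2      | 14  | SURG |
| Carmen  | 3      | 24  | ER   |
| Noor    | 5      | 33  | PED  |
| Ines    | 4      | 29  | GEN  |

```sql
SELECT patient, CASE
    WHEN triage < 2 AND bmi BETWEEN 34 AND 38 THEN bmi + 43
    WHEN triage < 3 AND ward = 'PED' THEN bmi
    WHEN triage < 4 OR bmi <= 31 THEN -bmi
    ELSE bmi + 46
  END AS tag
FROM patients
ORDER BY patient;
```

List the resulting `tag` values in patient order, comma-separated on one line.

patient=Bob: triage < 4 OR bmi <= 31 → -33
patient=Carmen: triage < 4 OR bmi <= 31 → -24
patient=Eve: triage < 4 OR bmi <= 31 → -14
patient=Gus: triage < 4 OR bmi <= 31 → -22
patient=Ines: triage < 4 OR bmi <= 31 → -29
patient=Mira: ELSE → 80
patient=Noor: ELSE → 79
patient=Sven: triage < 4 OR bmi <= 31 → -30
patient=Tara: ELSE → 87
patient=Vik: ELSE → 81
patient=Xiu: triage < 4 OR bmi <= 31 → -22
patient=Yara: triage < 4 OR bmi <= 31 → -16

-33, -24, -14, -22, -29, 80, 79, -30, 87, 81, -22, -16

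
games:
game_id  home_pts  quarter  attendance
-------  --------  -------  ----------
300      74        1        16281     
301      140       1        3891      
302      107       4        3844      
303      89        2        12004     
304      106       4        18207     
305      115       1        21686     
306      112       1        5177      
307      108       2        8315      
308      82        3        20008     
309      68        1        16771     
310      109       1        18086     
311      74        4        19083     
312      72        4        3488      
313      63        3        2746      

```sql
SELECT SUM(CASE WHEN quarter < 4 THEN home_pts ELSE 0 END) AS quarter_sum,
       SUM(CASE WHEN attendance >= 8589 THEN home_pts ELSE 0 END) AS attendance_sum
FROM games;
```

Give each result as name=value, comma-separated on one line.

quarter_sum=960, attendance_sum=717

[quarter_sum: quarter < 4]
game_id=300: ✓ → 74
game_id=301: ✓ → 140
game_id=302: ✗
game_id=303: ✓ → 89
game_id=304: ✗
game_id=305: ✓ → 115
game_id=306: ✓ → 112
game_id=307: ✓ → 108
game_id=308: ✓ → 82
game_id=309: ✓ → 68
game_id=310: ✓ → 109
game_id=311: ✗
game_id=312: ✗
game_id=313: ✓ → 63
quarter_sum = 74 + 140 + 89 + 115 + 112 + 108 + 82 + 68 + 109 + 63 = 960
—
[attendance_sum: attendance >= 8589]
game_id=300: ✓ → 74
game_id=301: ✗
game_id=302: ✗
game_id=303: ✓ → 89
game_id=304: ✓ → 106
game_id=305: ✓ → 115
game_id=306: ✗
game_id=307: ✗
game_id=308: ✓ → 82
game_id=309: ✓ → 68
game_id=310: ✓ → 109
game_id=311: ✓ → 74
game_id=312: ✗
game_id=313: ✗
attendance_sum = 74 + 89 + 106 + 115 + 82 + 68 + 109 + 74 = 717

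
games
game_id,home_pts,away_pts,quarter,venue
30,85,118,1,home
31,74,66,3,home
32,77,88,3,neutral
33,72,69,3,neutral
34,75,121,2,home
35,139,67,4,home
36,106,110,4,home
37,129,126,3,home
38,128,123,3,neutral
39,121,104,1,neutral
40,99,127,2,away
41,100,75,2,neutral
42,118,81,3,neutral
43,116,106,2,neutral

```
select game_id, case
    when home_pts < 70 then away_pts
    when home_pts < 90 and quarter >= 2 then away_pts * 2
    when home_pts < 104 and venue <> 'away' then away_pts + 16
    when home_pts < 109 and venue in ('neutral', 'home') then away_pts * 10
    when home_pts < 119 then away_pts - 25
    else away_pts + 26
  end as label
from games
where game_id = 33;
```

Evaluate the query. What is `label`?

game_id = 33: home_pts=72, away_pts=69, quarter=3, venue=neutral.
home_pts < 70 → false
home_pts < 90 and quarter >= 2 → true → 138

138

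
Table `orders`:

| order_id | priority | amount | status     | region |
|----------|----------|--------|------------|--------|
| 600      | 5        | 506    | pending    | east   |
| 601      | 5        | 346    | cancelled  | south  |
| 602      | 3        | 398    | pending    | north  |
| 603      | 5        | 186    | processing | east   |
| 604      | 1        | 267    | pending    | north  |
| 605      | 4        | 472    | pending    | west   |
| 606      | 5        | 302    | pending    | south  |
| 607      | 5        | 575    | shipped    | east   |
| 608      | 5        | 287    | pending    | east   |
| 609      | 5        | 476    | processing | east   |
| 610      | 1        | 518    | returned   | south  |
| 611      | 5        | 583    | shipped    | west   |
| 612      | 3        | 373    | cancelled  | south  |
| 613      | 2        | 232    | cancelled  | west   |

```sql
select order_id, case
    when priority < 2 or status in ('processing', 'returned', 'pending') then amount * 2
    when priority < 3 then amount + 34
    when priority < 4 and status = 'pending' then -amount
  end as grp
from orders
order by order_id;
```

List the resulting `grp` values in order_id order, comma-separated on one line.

order_id=600: priority < 2 or status in ('processing', 'returned', 'pending') → 1012
order_id=601: (no match → NULL) → NULL
order_id=602: priority < 2 or status in ('processing', 'returned', 'pending') → 796
order_id=603: priority < 2 or status in ('processing', 'returned', 'pending') → 372
order_id=604: priority < 2 or status in ('processing', 'returned', 'pending') → 534
order_id=605: priority < 2 or status in ('processing', 'returned', 'pending') → 944
order_id=606: priority < 2 or status in ('processing', 'returned', 'pending') → 604
order_id=607: (no match → NULL) → NULL
order_id=608: priority < 2 or status in ('processing', 'returned', 'pending') → 574
order_id=609: priority < 2 or status in ('processing', 'returned', 'pending') → 952
order_id=610: priority < 2 or status in ('processing', 'returned', 'pending') → 1036
order_id=611: (no match → NULL) → NULL
order_id=612: (no match → NULL) → NULL
order_id=613: priority < 3 → 266

1012, NULL, 796, 372, 534, 944, 604, NULL, 574, 952, 1036, NULL, NULL, 266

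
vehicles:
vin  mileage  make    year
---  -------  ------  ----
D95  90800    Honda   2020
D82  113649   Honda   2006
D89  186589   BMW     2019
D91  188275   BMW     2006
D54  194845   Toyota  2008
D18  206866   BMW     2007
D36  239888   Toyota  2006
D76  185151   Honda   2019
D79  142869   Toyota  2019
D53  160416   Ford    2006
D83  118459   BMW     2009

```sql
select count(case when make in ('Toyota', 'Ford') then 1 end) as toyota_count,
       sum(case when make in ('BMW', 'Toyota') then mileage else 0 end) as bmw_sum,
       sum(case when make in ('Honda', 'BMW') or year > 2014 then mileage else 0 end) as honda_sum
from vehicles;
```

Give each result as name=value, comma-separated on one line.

[toyota_count: make in ('Toyota', 'Ford')]
vin=D95: ✗
vin=D82: ✗
vin=D89: ✗
vin=D91: ✗
vin=D54: ✓ → 1
vin=D18: ✗
vin=D36: ✓ → 1
vin=D76: ✗
vin=D79: ✓ → 1
vin=D53: ✓ → 1
vin=D83: ✗
toyota_count = COUNT(1, 1, 1, 1) = 4
—
[bmw_sum: make in ('BMW', 'Toyota')]
vin=D95: ✗
vin=D82: ✗
vin=D89: ✓ → 186589
vin=D91: ✓ → 188275
vin=D54: ✓ → 194845
vin=D18: ✓ → 206866
vin=D36: ✓ → 239888
vin=D76: ✗
vin=D79: ✓ → 142869
vin=D53: ✗
vin=D83: ✓ → 118459
bmw_sum = 186589 + 188275 + 194845 + 206866 + 239888 + 142869 + 118459 = 1277791
—
[honda_sum: make in ('Honda', 'BMW') or year > 2014]
vin=D95: ✓ → 90800
vin=D82: ✓ → 113649
vin=D89: ✓ → 186589
vin=D91: ✓ → 188275
vin=D54: ✗
vin=D18: ✓ → 206866
vin=D36: ✗
vin=D76: ✓ → 185151
vin=D79: ✓ → 142869
vin=D53: ✗
vin=D83: ✓ → 118459
honda_sum = 90800 + 113649 + 186589 + 188275 + 206866 + 185151 + 142869 + 118459 = 1232658

toyota_count=4, bmw_sum=1277791, honda_sum=1232658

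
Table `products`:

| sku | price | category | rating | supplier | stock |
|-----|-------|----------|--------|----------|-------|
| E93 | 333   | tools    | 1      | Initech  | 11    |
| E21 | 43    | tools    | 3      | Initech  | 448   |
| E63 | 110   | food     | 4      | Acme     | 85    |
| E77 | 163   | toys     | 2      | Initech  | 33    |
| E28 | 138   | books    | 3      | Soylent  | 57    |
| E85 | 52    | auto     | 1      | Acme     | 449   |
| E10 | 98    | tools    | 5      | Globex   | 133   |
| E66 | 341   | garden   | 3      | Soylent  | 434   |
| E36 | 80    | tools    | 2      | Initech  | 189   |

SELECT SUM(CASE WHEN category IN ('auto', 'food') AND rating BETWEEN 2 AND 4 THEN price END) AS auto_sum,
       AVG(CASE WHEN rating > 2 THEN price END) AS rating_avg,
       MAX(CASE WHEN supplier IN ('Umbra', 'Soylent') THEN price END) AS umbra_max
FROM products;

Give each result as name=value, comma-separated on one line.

[auto_sum: category IN ('auto', 'food') AND rating BETWEEN 2 AND 4]
sku=E93: ✗
sku=E21: ✗
sku=E63: ✓ → 110
sku=E77: ✗
sku=E28: ✗
sku=E85: ✗
sku=E10: ✗
sku=E66: ✗
sku=E36: ✗
auto_sum = 110
—
[rating_avg: rating > 2]
sku=E93: ✗
sku=E21: ✓ → 43
sku=E63: ✓ → 110
sku=E77: ✗
sku=E28: ✓ → 138
sku=E85: ✗
sku=E10: ✓ → 98
sku=E66: ✓ → 341
sku=E36: ✗
rating_avg = (43 + 110 + 138 + 98 + 341) / 5 = 146
—
[umbra_max: supplier IN ('Umbra', 'Soylent')]
sku=E93: ✗
sku=E21: ✗
sku=E63: ✗
sku=E77: ✗
sku=E28: ✓ → 138
sku=E85: ✗
sku=E10: ✗
sku=E66: ✓ → 341
sku=E36: ✗
umbra_max = MAX(138, 341) = 341

auto_sum=110, rating_avg=146, umbra_max=341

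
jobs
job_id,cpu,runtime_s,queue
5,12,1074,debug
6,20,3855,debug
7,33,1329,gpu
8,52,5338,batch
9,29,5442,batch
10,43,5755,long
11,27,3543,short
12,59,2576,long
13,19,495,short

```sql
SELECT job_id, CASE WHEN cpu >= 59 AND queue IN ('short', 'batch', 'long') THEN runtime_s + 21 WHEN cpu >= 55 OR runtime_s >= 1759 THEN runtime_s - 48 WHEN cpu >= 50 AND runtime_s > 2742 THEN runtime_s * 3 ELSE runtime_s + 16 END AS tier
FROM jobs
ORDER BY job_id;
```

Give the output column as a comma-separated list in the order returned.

job_id=5: ELSE → 1090
job_id=6: cpu >= 55 OR runtime_s >= 1759 → 3807
job_id=7: ELSE → 1345
job_id=8: cpu >= 55 OR runtime_s >= 1759 → 5290
job_id=9: cpu >= 55 OR runtime_s >= 1759 → 5394
job_id=10: cpu >= 55 OR runtime_s >= 1759 → 5707
job_id=11: cpu >= 55 OR runtime_s >= 1759 → 3495
job_id=12: cpu >= 59 AND queue IN ('short', 'batch', 'long') → 2597
job_id=13: ELSE → 511

1090, 3807, 1345, 5290, 5394, 5707, 3495, 2597, 511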